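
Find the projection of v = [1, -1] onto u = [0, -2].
[0, -1]

The projection of v onto u is proj_u(v) = ((v·u) / (u·u)) · u.
v·u = (1)*(0) + (-1)*(-2) = 2.
u·u = (0)*(0) + (-2)*(-2) = 4.
coefficient = 2 / 4 = 1/2.
proj_u(v) = 1/2 · [0, -2] = [0, -1].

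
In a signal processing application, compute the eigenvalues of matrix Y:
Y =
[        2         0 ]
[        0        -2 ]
λ = -2, 2

Solve det(Y - λI) = 0. For a 2×2 matrix the characteristic equation is λ² - (trace)λ + det = 0.
trace(Y) = a + d = 2 - 2 = 0.
det(Y) = a*d - b*c = (2)*(-2) - (0)*(0) = -4 - 0 = -4.
Characteristic equation: λ² - (0)λ + (-4) = 0.
Discriminant = (0)² - 4*(-4) = 0 + 16 = 16.
λ = (0 ± √16) / 2 = (0 ± 4) / 2 = -2, 2.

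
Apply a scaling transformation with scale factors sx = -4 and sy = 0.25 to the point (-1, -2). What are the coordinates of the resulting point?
(4, -0.5)

Scaling matrix:
[[-4, 0], [0, 0.25]]
Result: (-1 × -4, -2 × 0.25) = (4, -0.5)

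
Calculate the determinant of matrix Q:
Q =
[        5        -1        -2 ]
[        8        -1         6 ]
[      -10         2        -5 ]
det(Q) = -27

Expand along row 0 (cofactor expansion): det(Q) = a*(e*i - f*h) - b*(d*i - f*g) + c*(d*h - e*g), where the 3×3 is [[a, b, c], [d, e, f], [g, h, i]].
Minor M_00 = (-1)*(-5) - (6)*(2) = 5 - 12 = -7.
Minor M_01 = (8)*(-5) - (6)*(-10) = -40 + 60 = 20.
Minor M_02 = (8)*(2) - (-1)*(-10) = 16 - 10 = 6.
det(Q) = (5)*(-7) - (-1)*(20) + (-2)*(6) = -35 + 20 - 12 = -27.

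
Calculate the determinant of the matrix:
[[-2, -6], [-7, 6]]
-54

For a 2×2 matrix [[a, b], [c, d]], det = ad - bc
det = (-2)(6) - (-6)(-7) = -12 - 42 = -54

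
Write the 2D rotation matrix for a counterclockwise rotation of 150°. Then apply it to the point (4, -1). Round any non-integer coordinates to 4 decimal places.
R = [[-√3/2, -1/2], [1/2, -√3/2]]; R·(4, -1) = (-2.9641, 2.8660)

Rotation matrix formula: R(θ) = [[cos θ, -sin θ], [sin θ, cos θ]]
For θ = 150°:
cos(150°) = -√3/2
sin(150°) = 1/2
R = [[-√3/2, -1/2], [1/2, -√3/2]]
Apply to (4, -1): [-√3/2·4 + (-1/2)·-1, 1/2·4 + -√3/2·-1] = (-2.9641, 2.8660)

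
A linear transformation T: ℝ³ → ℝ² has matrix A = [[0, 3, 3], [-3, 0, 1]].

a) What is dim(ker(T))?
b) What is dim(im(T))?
dim(ker) = 1, dim(im) = 2

The two rows are not scalar multiples of one another (no single k satisfies row 2 = k × row 1), so they are linearly independent.
Thus rank(A) = 2.
dim(im(T)) = rank(A) = 2.
By the rank-nullity theorem applied to T: ℝ³ → ℝ², rank(A) + nullity(A) = 3 (the domain dimension), so dim(ker(T)) = 3 - 2 = 1.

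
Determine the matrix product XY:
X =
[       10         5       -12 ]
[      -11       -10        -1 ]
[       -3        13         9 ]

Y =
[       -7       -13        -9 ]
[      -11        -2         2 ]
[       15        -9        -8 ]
XY =
[     -305       -32        16 ]
[      172       172        87 ]
[       13       -68       -19 ]

Matrix multiplication: (XY)[i][j] = sum over k of X[i][k] * Y[k][j].
  (XY)[0][0] = (10)*(-7) + (5)*(-11) + (-12)*(15) = -305
  (XY)[0][1] = (10)*(-13) + (5)*(-2) + (-12)*(-9) = -32
  (XY)[0][2] = (10)*(-9) + (5)*(2) + (-12)*(-8) = 16
  (XY)[1][0] = (-11)*(-7) + (-10)*(-11) + (-1)*(15) = 172
  (XY)[1][1] = (-11)*(-13) + (-10)*(-2) + (-1)*(-9) = 172
  (XY)[1][2] = (-11)*(-9) + (-10)*(2) + (-1)*(-8) = 87
  (XY)[2][0] = (-3)*(-7) + (13)*(-11) + (9)*(15) = 13
  (XY)[2][1] = (-3)*(-13) + (13)*(-2) + (9)*(-9) = -68
  (XY)[2][2] = (-3)*(-9) + (13)*(2) + (9)*(-8) = -19
XY =
[     -305       -32        16 ]
[      172       172        87 ]
[       13       -68       -19 ]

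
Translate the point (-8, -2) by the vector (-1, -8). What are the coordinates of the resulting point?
(-9, -10)

Translation by (-1, -8):
x' = -8 + -1 = -9
y' = -2 + -8 = -10
Homogeneous matrix: [[1, 0, -1], [0, 1, -8], [0, 0, 1]]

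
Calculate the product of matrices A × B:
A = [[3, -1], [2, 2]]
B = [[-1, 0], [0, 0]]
[[-3, 0], [-2, 0]]

Matrix multiplication:
C[0][0] = 3×-1 + -1×0 = -3
C[0][1] = 3×0 + -1×0 = 0
C[1][0] = 2×-1 + 2×0 = -2
C[1][1] = 2×0 + 2×0 = 0
Result: [[-3, 0], [-2, 0]]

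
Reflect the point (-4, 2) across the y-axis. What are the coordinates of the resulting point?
(4, 2)

Reflection across y-axis: (-4, 2) → (4, 2)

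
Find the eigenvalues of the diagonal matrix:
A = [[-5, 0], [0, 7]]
λ₁ = -5, λ₂ = 7

The characteristic polynomial of A is det(A - λI) = (-5 - λ)(7 - λ) = 0.
The roots are λ = -5 and λ = 7, so the eigenvalues are the diagonal entries.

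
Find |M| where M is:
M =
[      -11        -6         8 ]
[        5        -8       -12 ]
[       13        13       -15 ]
det(M) = -1198

Expand along row 0 (cofactor expansion): det(M) = a*(e*i - f*h) - b*(d*i - f*g) + c*(d*h - e*g), where the 3×3 is [[a, b, c], [d, e, f], [g, h, i]].
Minor M_00 = (-8)*(-15) - (-12)*(13) = 120 + 156 = 276.
Minor M_01 = (5)*(-15) - (-12)*(13) = -75 + 156 = 81.
Minor M_02 = (5)*(13) - (-8)*(13) = 65 + 104 = 169.
det(M) = (-11)*(276) - (-6)*(81) + (8)*(169) = -3036 + 486 + 1352 = -1198.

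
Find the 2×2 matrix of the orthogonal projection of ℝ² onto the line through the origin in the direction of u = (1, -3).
[[1/10, -3/10], [-3/10, 9/10]]

The orthogonal projection onto the line spanned by a nonzero vector u = (a, b) has matrix P = (u uᵀ) / (uᵀ u) = (1/(a² + b²)) · [[a², ab], [ab, b²]].
Here u = (1, -3), so a² + b² = 1 + 9 = 10.
P = (1/10) · [[1, -3], [-3, 9]] = [[1/10, -3/10], [-3/10, 9/10]].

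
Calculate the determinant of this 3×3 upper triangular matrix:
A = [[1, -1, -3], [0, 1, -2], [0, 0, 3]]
3

The determinant of a triangular matrix is the product of its diagonal entries (the off-diagonal entries above the diagonal do not affect it).
det(A) = (1) * (1) * (3) = 3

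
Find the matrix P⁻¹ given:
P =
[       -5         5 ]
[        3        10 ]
det(P) = -65
P⁻¹ =
[    -2/13      1/13 ]
[     3/65      1/13 ]

For a 2×2 matrix P = [[a, b], [c, d]] with det(P) ≠ 0, P⁻¹ = (1/det(P)) * [[d, -b], [-c, a]].
det(P) = (-5)*(10) - (5)*(3) = -50 - 15 = -65.
P⁻¹ = (1/-65) * [[10, -5], [-3, -5]].
Dividing each entry by -65 and reducing:
P⁻¹ =
[    -2/13      1/13 ]
[     3/65      1/13 ]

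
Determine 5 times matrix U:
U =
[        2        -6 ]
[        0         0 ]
5U =
[       10       -30 ]
[        0         0 ]

Scalar multiplication is elementwise: (5U)[i][j] = 5 * U[i][j].
  (5U)[0][0] = 5 * (2) = 10
  (5U)[0][1] = 5 * (-6) = -30
  (5U)[1][0] = 5 * (0) = 0
  (5U)[1][1] = 5 * (0) = 0
5U =
[       10       -30 ]
[        0         0 ]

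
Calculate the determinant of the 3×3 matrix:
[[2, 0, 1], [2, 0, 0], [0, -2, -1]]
-4

Expansion along first row:
det = 2·det([[0,0],[-2,-1]]) - 0·det([[2,0],[0,-1]]) + 1·det([[2,0],[0,-2]])
    = 2·(0·-1 - 0·-2) - 0·(2·-1 - 0·0) + 1·(2·-2 - 0·0)
    = 2·0 - 0·-2 + 1·-4
    = 0 + 0 + -4 = -4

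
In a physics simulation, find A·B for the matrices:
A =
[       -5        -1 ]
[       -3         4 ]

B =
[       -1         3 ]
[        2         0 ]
AB =
[        3       -15 ]
[       11        -9 ]

Matrix multiplication: (AB)[i][j] = sum over k of A[i][k] * B[k][j].
  (AB)[0][0] = (-5)*(-1) + (-1)*(2) = 3
  (AB)[0][1] = (-5)*(3) + (-1)*(0) = -15
  (AB)[1][0] = (-3)*(-1) + (4)*(2) = 11
  (AB)[1][1] = (-3)*(3) + (4)*(0) = -9
AB =
[        3       -15 ]
[       11        -9 ]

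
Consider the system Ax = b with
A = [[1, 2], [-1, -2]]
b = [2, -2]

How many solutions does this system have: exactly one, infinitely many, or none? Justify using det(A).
Infinitely many solutions

det(A) = (1)*(-2) - (2)*(-1) = 0, so A is singular (column 2 is 2 times column 1).
b = [2, -2] = 2 * column 1 of A, so b lies in the column space of A.
A singular matrix whose right-hand side is in its column space gives a 1-parameter family of solutions — infinitely many.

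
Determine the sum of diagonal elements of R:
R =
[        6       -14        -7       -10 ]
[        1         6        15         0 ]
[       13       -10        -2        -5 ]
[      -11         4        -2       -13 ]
tr(R) = 6 + 6 - 2 - 13 = -3

The trace of a square matrix is the sum of its diagonal entries.
Diagonal entries of R: R[0][0] = 6, R[1][1] = 6, R[2][2] = -2, R[3][3] = -13.
tr(R) = 6 + 6 - 2 - 13 = -3.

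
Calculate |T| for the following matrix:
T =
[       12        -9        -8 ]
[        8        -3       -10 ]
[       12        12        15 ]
det(T) = 2004

Expand along row 0 (cofactor expansion): det(T) = a*(e*i - f*h) - b*(d*i - f*g) + c*(d*h - e*g), where the 3×3 is [[a, b, c], [d, e, f], [g, h, i]].
Minor M_00 = (-3)*(15) - (-10)*(12) = -45 + 120 = 75.
Minor M_01 = (8)*(15) - (-10)*(12) = 120 + 120 = 240.
Minor M_02 = (8)*(12) - (-3)*(12) = 96 + 36 = 132.
det(T) = (12)*(75) - (-9)*(240) + (-8)*(132) = 900 + 2160 - 1056 = 2004.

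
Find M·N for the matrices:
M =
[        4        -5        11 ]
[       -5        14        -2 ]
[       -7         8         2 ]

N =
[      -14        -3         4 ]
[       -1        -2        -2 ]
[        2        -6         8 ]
MN =
[      -29       -68       114 ]
[       52        -1       -64 ]
[       94        -7       -28 ]

Matrix multiplication: (MN)[i][j] = sum over k of M[i][k] * N[k][j].
  (MN)[0][0] = (4)*(-14) + (-5)*(-1) + (11)*(2) = -29
  (MN)[0][1] = (4)*(-3) + (-5)*(-2) + (11)*(-6) = -68
  (MN)[0][2] = (4)*(4) + (-5)*(-2) + (11)*(8) = 114
  (MN)[1][0] = (-5)*(-14) + (14)*(-1) + (-2)*(2) = 52
  (MN)[1][1] = (-5)*(-3) + (14)*(-2) + (-2)*(-6) = -1
  (MN)[1][2] = (-5)*(4) + (14)*(-2) + (-2)*(8) = -64
  (MN)[2][0] = (-7)*(-14) + (8)*(-1) + (2)*(2) = 94
  (MN)[2][1] = (-7)*(-3) + (8)*(-2) + (2)*(-6) = -7
  (MN)[2][2] = (-7)*(4) + (8)*(-2) + (2)*(8) = -28
MN =
[      -29       -68       114 ]
[       52        -1       -64 ]
[       94        -7       -28 ]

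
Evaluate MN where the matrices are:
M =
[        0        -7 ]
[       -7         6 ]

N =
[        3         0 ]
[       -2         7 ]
MN =
[       14       -49 ]
[      -33        42 ]

Matrix multiplication: (MN)[i][j] = sum over k of M[i][k] * N[k][j].
  (MN)[0][0] = (0)*(3) + (-7)*(-2) = 14
  (MN)[0][1] = (0)*(0) + (-7)*(7) = -49
  (MN)[1][0] = (-7)*(3) + (6)*(-2) = -33
  (MN)[1][1] = (-7)*(0) + (6)*(7) = 42
MN =
[       14       -49 ]
[      -33        42 ]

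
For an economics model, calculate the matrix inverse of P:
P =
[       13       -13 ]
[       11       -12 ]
det(P) = -13
P⁻¹ =
[    12/13        -1 ]
[    11/13        -1 ]

For a 2×2 matrix P = [[a, b], [c, d]] with det(P) ≠ 0, P⁻¹ = (1/det(P)) * [[d, -b], [-c, a]].
det(P) = (13)*(-12) - (-13)*(11) = -156 + 143 = -13.
P⁻¹ = (1/-13) * [[-12, 13], [-11, 13]].
Dividing each entry by -13 and reducing:
P⁻¹ =
[    12/13        -1 ]
[    11/13        -1 ]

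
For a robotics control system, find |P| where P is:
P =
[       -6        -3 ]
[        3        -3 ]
det(P) = 27

For a 2×2 matrix [[a, b], [c, d]], det = a*d - b*c.
det(P) = (-6)*(-3) - (-3)*(3) = 18 + 9 = 27.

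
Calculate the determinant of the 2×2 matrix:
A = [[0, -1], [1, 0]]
1

For A = [[a, b], [c, d]], det(A) = a*d - b*c.
det(A) = (0)*(0) - (-1)*(1) = 0 - -1 = 1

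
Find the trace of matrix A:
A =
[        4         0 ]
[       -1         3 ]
tr(A) = 4 + 3 = 7

The trace of a square matrix is the sum of its diagonal entries.
Diagonal entries of A: A[0][0] = 4, A[1][1] = 3.
tr(A) = 4 + 3 = 7.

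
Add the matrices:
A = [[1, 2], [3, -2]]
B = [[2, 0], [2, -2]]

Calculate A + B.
[[3, 2], [5, -4]]

Add corresponding elements:
(1)+(2)=3
(2)+(0)=2
(3)+(2)=5
(-2)+(-2)=-4
A + B = [[3, 2], [5, -4]]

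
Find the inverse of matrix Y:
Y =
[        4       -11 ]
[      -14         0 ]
det(Y) = -154
Y⁻¹ =
[        0     -1/14 ]
[    -1/11     -2/77 ]

For a 2×2 matrix Y = [[a, b], [c, d]] with det(Y) ≠ 0, Y⁻¹ = (1/det(Y)) * [[d, -b], [-c, a]].
det(Y) = (4)*(0) - (-11)*(-14) = 0 - 154 = -154.
Y⁻¹ = (1/-154) * [[0, 11], [14, 4]].
Dividing each entry by -154 and reducing:
Y⁻¹ =
[        0     -1/14 ]
[    -1/11     -2/77 ]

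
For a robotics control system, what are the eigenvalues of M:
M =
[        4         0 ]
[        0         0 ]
λ = 0, 4

Solve det(M - λI) = 0. For a 2×2 matrix the characteristic equation is λ² - (trace)λ + det = 0.
trace(M) = a + d = 4 + 0 = 4.
det(M) = a*d - b*c = (4)*(0) - (0)*(0) = 0 - 0 = 0.
Characteristic equation: λ² - (4)λ + (0) = 0.
Discriminant = (4)² - 4*(0) = 16 - 0 = 16.
λ = (4 ± √16) / 2 = (4 ± 4) / 2 = 0, 4.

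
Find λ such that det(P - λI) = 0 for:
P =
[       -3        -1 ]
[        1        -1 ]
λ = -2, -2

Solve det(P - λI) = 0. For a 2×2 matrix the characteristic equation is λ² - (trace)λ + det = 0.
trace(P) = a + d = -3 - 1 = -4.
det(P) = a*d - b*c = (-3)*(-1) - (-1)*(1) = 3 + 1 = 4.
Characteristic equation: λ² - (-4)λ + (4) = 0.
Discriminant = (-4)² - 4*(4) = 16 - 16 = 0.
λ = (-4 ± √0) / 2 = (-4 ± 0) / 2 = -2, -2.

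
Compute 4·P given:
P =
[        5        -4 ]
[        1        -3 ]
4P =
[       20       -16 ]
[        4       -12 ]

Scalar multiplication is elementwise: (4P)[i][j] = 4 * P[i][j].
  (4P)[0][0] = 4 * (5) = 20
  (4P)[0][1] = 4 * (-4) = -16
  (4P)[1][0] = 4 * (1) = 4
  (4P)[1][1] = 4 * (-3) = -12
4P =
[       20       -16 ]
[        4       -12 ]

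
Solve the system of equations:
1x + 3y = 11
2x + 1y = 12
x = 5, y = 2

Use elimination (row reduction):
Equation 1: 1x + 3y = 11.
Equation 2: 2x + 1y = 12.
Multiply Eq1 by 2 and Eq2 by 1: 2x + 6y = 22;  2x + 1y = 12.
Subtract: (-5)y = -10, so y = 2.
Back-substitute into Eq1: 1x + 3*(2) = 11, so x = 5.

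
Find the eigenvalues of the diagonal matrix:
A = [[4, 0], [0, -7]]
λ₁ = 4, λ₂ = -7

The characteristic polynomial of A is det(A - λI) = (4 - λ)(-7 - λ) = 0.
The roots are λ = 4 and λ = -7, so the eigenvalues are the diagonal entries.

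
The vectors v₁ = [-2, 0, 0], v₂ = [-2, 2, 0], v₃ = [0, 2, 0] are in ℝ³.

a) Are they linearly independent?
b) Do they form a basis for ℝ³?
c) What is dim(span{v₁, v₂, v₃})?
Not independent, not a basis, dim(span) = 2

Check whether v₃ can be written as a linear combination of v₁ and v₂.
v₃ = (-1)·v₁ + (1)·v₂ = [0, 2, 0], so the three vectors are linearly dependent.
Thus they do not form a basis for ℝ³, and dim(span{v₁, v₂, v₃}) = 2 (spanned by v₁ and v₂).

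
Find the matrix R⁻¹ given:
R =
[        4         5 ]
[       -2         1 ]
det(R) = 14
R⁻¹ =
[     1/14     -5/14 ]
[      1/7       2/7 ]

For a 2×2 matrix R = [[a, b], [c, d]] with det(R) ≠ 0, R⁻¹ = (1/det(R)) * [[d, -b], [-c, a]].
det(R) = (4)*(1) - (5)*(-2) = 4 + 10 = 14.
R⁻¹ = (1/14) * [[1, -5], [2, 4]].
Dividing each entry by 14 and reducing:
R⁻¹ =
[     1/14     -5/14 ]
[      1/7       2/7 ]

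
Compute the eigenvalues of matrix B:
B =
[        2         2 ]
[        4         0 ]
λ = -2, 4

Solve det(B - λI) = 0. For a 2×2 matrix the characteristic equation is λ² - (trace)λ + det = 0.
trace(B) = a + d = 2 + 0 = 2.
det(B) = a*d - b*c = (2)*(0) - (2)*(4) = 0 - 8 = -8.
Characteristic equation: λ² - (2)λ + (-8) = 0.
Discriminant = (2)² - 4*(-8) = 4 + 32 = 36.
λ = (2 ± √36) / 2 = (2 ± 6) / 2 = -2, 4.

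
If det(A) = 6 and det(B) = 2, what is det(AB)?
12

Use the multiplicative property of determinants: det(AB) = det(A)*det(B).
det(AB) = (6)*(2) = 12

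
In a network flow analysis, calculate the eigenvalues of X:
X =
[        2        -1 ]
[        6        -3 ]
λ = -1, 0

Solve det(X - λI) = 0. For a 2×2 matrix the characteristic equation is λ² - (trace)λ + det = 0.
trace(X) = a + d = 2 - 3 = -1.
det(X) = a*d - b*c = (2)*(-3) - (-1)*(6) = -6 + 6 = 0.
Characteristic equation: λ² - (-1)λ + (0) = 0.
Discriminant = (-1)² - 4*(0) = 1 - 0 = 1.
λ = (-1 ± √1) / 2 = (-1 ± 1) / 2 = -1, 0.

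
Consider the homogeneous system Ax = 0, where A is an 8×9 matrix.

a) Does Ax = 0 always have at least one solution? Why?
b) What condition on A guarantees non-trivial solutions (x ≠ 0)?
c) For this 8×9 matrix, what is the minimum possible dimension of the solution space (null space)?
a) Yes, x = 0 is always a solution. b) When A has linearly dependent columns (rank < n). c) Minimum nullity = 1.

a) x = 0 satisfies A·0 = 0, so the zero vector is always a solution.
b) Non-trivial solutions exist iff the columns of A are linearly dependent, equivalently rank(A) < n (the number of columns).
c) By rank-nullity, rank(A) + nullity(A) = n = 9. Since A has only 8 rows, rank(A) ≤ 8, so nullity(A) ≥ 9 - 8 = 1.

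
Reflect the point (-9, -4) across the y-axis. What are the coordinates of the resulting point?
(9, -4)

Reflection across y-axis: (-9, -4) → (9, -4)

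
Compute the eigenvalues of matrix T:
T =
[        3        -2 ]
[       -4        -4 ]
λ = -5, 4

Solve det(T - λI) = 0. For a 2×2 matrix the characteristic equation is λ² - (trace)λ + det = 0.
trace(T) = a + d = 3 - 4 = -1.
det(T) = a*d - b*c = (3)*(-4) - (-2)*(-4) = -12 - 8 = -20.
Characteristic equation: λ² - (-1)λ + (-20) = 0.
Discriminant = (-1)² - 4*(-20) = 1 + 80 = 81.
λ = (-1 ± √81) / 2 = (-1 ± 9) / 2 = -5, 4.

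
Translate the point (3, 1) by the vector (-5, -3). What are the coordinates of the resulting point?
(-2, -2)

Translation by (-5, -3):
x' = 3 + -5 = -2
y' = 1 + -3 = -2
Homogeneous matrix: [[1, 0, -5], [0, 1, -3], [0, 0, 1]]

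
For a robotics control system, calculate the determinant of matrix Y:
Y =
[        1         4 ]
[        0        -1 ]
det(Y) = -1

For a 2×2 matrix [[a, b], [c, d]], det = a*d - b*c.
det(Y) = (1)*(-1) - (4)*(0) = -1 - 0 = -1.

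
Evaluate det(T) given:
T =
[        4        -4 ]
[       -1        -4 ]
det(T) = -20

For a 2×2 matrix [[a, b], [c, d]], det = a*d - b*c.
det(T) = (4)*(-4) - (-4)*(-1) = -16 - 4 = -20.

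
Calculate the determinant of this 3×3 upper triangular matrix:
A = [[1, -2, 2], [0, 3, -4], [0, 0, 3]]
9

The determinant of a triangular matrix is the product of its diagonal entries (the off-diagonal entries above the diagonal do not affect it).
det(A) = (1) * (3) * (3) = 9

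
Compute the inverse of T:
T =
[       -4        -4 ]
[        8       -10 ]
det(T) = 72
T⁻¹ =
[    -5/36      1/18 ]
[     -1/9     -1/18 ]

For a 2×2 matrix T = [[a, b], [c, d]] with det(T) ≠ 0, T⁻¹ = (1/det(T)) * [[d, -b], [-c, a]].
det(T) = (-4)*(-10) - (-4)*(8) = 40 + 32 = 72.
T⁻¹ = (1/72) * [[-10, 4], [-8, -4]].
Dividing each entry by 72 and reducing:
T⁻¹ =
[    -5/36      1/18 ]
[     -1/9     -1/18 ]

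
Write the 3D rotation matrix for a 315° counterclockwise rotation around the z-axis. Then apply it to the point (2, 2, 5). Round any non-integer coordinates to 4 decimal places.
R = [[√2/2, √2/2, 0], [-√2/2, √2/2, 0], [0, 0, 1]]; R·(2, 2, 5) = (2.8284, 0.0000, 5.0000)

Rotation matrix for 315° around z-axis:
cos(315°) = √2/2, sin(315°) = -√2/2
R = [[√2/2, √2/2, 0], [-√2/2, √2/2, 0], [0, 0, 1]]
Apply to (2, 2, 5): R·[2, 2, 5]ᵀ = (2.8284, 0.0000, 5.0000)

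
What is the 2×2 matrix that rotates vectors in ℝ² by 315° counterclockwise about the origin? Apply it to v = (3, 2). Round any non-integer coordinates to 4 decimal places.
R = [[√2/2, √2/2], [-√2/2, √2/2]]; R·v = (3.5355, -0.7071)

A counterclockwise rotation by angle θ in ℝ² has matrix R(θ) = [[cos θ, -sin θ], [sin θ, cos θ]].
For θ = 315°: cos θ = √2/2, sin θ = -√2/2.
R(315°) = [[√2/2, √2/2], [-√2/2, √2/2]].
R·v = [√2/2·3 + (√2/2)·2, -√2/2·3 + √2/2·2] = (3.5355, -0.7071).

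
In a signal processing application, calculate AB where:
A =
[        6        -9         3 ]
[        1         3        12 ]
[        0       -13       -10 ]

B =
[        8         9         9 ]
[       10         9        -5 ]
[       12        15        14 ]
AB =
[       -6        18       141 ]
[      182       216       162 ]
[     -250      -267       -75 ]

Matrix multiplication: (AB)[i][j] = sum over k of A[i][k] * B[k][j].
  (AB)[0][0] = (6)*(8) + (-9)*(10) + (3)*(12) = -6
  (AB)[0][1] = (6)*(9) + (-9)*(9) + (3)*(15) = 18
  (AB)[0][2] = (6)*(9) + (-9)*(-5) + (3)*(14) = 141
  (AB)[1][0] = (1)*(8) + (3)*(10) + (12)*(12) = 182
  (AB)[1][1] = (1)*(9) + (3)*(9) + (12)*(15) = 216
  (AB)[1][2] = (1)*(9) + (3)*(-5) + (12)*(14) = 162
  (AB)[2][0] = (0)*(8) + (-13)*(10) + (-10)*(12) = -250
  (AB)[2][1] = (0)*(9) + (-13)*(9) + (-10)*(15) = -267
  (AB)[2][2] = (0)*(9) + (-13)*(-5) + (-10)*(14) = -75
AB =
[       -6        18       141 ]
[      182       216       162 ]
[     -250      -267       -75 ]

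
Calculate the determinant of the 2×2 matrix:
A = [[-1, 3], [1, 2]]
-5

For A = [[a, b], [c, d]], det(A) = a*d - b*c.
det(A) = (-1)*(2) - (3)*(1) = -2 - 3 = -5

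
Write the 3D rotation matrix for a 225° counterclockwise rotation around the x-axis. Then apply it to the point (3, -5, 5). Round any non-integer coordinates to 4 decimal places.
R = [[1, 0, 0], [0, -√2/2, √2/2], [0, -√2/2, -√2/2]]; R·(3, -5, 5) = (3.0000, 7.0711, 0.0000)

Rotation matrix for 225° around x-axis:
cos(225°) = -√2/2, sin(225°) = -√2/2
R = [[1, 0, 0], [0, -√2/2, √2/2], [0, -√2/2, -√2/2]]
Apply to (3, -5, 5): R·[3, -5, 5]ᵀ = (3.0000, 7.0711, 0.0000)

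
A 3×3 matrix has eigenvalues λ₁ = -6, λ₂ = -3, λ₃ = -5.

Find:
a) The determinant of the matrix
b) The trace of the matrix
det = -90, trace = -14

Two standard eigenvalue identities:
- det(A) equals the product of the eigenvalues (counted with multiplicity).
- trace(A) equals the sum of the eigenvalues.
det(A) = (-6)*(-3)*(-5) = -90.
trace(A) = -6 - 3 - 5 = -14.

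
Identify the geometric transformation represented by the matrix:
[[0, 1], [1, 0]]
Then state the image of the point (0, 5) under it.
reflection across the line y = x; image of (0, 5) is (5, 0)

This is a symmetric orthogonal matrix with determinant -1, which characterizes a reflection in ℝ².
The matrix [[0, 1], [1, 0]] represents: reflection across the line y = x.
Applying it to (0, 5): [0·0 + 1·5, 1·0 + 0·5] = (5, 0).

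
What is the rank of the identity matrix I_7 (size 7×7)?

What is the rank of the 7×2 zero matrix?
rank(I_7) = 7, rank(0) = 0

The identity I_7 has 7 columns that are the standard basis vectors e_1, …, e_7. These are linearly independent, so all 7 columns are pivots and rank(I_7) = 7.
The 7×2 zero matrix has every entry zero, so every row is the zero row and there are no pivots; rank(0) = 0.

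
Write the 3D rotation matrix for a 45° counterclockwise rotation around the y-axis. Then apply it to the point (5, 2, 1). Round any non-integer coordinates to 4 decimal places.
R = [[√2/2, 0, √2/2], [0, 1, 0], [-√2/2, 0, √2/2]]; R·(5, 2, 1) = (4.2426, 2.0000, -2.8284)

Rotation matrix for 45° around y-axis:
cos(45°) = √2/2, sin(45°) = √2/2
R = [[√2/2, 0, √2/2], [0, 1, 0], [-√2/2, 0, √2/2]]
Apply to (5, 2, 1): R·[5, 2, 1]ᵀ = (4.2426, 2.0000, -2.8284)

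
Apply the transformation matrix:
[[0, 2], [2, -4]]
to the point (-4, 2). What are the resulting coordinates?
(4, -16)

Matrix multiplication:
[[0, 2], [2, -4]] × [-4, 2]ᵀ
= [0×-4 + 2×2, 2×-4 + -4×2]ᵀ
= [4.0000, -16.0000]ᵀ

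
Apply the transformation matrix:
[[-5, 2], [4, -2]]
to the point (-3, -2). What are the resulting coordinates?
(11, -8)

Matrix multiplication:
[[-5, 2], [4, -2]] × [-3, -2]ᵀ
= [-5×-3 + 2×-2, 4×-3 + -2×-2]ᵀ
= [11.0000, -8.0000]ᵀ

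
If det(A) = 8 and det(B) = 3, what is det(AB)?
24

Use the multiplicative property of determinants: det(AB) = det(A)*det(B).
det(AB) = (8)*(3) = 24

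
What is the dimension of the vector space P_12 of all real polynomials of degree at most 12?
Dimension = 13

A polynomial of degree at most 12 can be written as a₀ + a₁x + a₂x² + … + a_12x^12, with 13 free coefficients a₀, …, a_12.
The set {1, x, x², …, x^12} is a basis: it spans P_12 (every such polynomial is a linear combination of these) and is linearly independent (a polynomial is zero iff all its coefficients are zero).
Therefore dim(P_12) = 12 + 1 = 13.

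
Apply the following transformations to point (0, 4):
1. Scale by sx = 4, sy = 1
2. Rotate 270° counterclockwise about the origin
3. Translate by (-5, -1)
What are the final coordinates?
(-1, -1)

Step 1: Scale → (0, 4)
Step 2: Rotate 270° → (4, 0)
Step 3: Translate → (-1, -1)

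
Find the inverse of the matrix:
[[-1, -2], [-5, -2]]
[[1/4, -1/4], [-5/8, 1/8]]

For [[a,b],[c,d]], inverse = (1/det)·[[d,-b],[-c,a]]
det = -1·-2 - -2·-5 = -8
Inverse = (1/-8)·[[-2, 2], [5, -1]]
        = [[1/4, -1/4], [-5/8, 1/8]]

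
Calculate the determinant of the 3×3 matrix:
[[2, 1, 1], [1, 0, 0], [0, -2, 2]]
-4

Expansion along first row:
det = 2·det([[0,0],[-2,2]]) - 1·det([[1,0],[0,2]]) + 1·det([[1,0],[0,-2]])
    = 2·(0·2 - 0·-2) - 1·(1·2 - 0·0) + 1·(1·-2 - 0·0)
    = 2·0 - 1·2 + 1·-2
    = 0 + -2 + -2 = -4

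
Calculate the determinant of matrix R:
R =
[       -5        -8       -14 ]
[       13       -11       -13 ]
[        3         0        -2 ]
det(R) = -468

Expand along row 0 (cofactor expansion): det(R) = a*(e*i - f*h) - b*(d*i - f*g) + c*(d*h - e*g), where the 3×3 is [[a, b, c], [d, e, f], [g, h, i]].
Minor M_00 = (-11)*(-2) - (-13)*(0) = 22 - 0 = 22.
Minor M_01 = (13)*(-2) - (-13)*(3) = -26 + 39 = 13.
Minor M_02 = (13)*(0) - (-11)*(3) = 0 + 33 = 33.
det(R) = (-5)*(22) - (-8)*(13) + (-14)*(33) = -110 + 104 - 462 = -468.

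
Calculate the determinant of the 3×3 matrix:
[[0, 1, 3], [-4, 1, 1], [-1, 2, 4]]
-6

Expansion along first row:
det = 0·det([[1,1],[2,4]]) - 1·det([[-4,1],[-1,4]]) + 3·det([[-4,1],[-1,2]])
    = 0·(1·4 - 1·2) - 1·(-4·4 - 1·-1) + 3·(-4·2 - 1·-1)
    = 0·2 - 1·-15 + 3·-7
    = 0 + 15 + -21 = -6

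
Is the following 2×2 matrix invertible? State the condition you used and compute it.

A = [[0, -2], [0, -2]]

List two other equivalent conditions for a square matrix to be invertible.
No, not invertible; det(A) = 0 (two rows are equal, so the rows are linearly dependent). Equivalent conditions (failing for this A): rank(A) < 2; Ax = 0 has non-trivial solutions; 0 is an eigenvalue; the columns are linearly dependent.

To check invertibility, compute det(A).
In this matrix, row 0 and the last row are identical, so one row is a scalar multiple of another and the rows are linearly dependent.
A matrix with linearly dependent rows has det = 0 and is not invertible.
Equivalent failed conditions:
- rank(A) < 2.
- Ax = 0 has non-trivial solutions.
- 0 is an eigenvalue.
- The columns are linearly dependent.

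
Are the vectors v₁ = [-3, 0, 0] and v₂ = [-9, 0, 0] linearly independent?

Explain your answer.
No, linearly dependent (v₂ = 3·v₁)

Check whether there is a scalar k with v₂ = k·v₁.
Comparing components, k = 3 satisfies 3·[-3, 0, 0] = [-9, 0, 0].
Since v₂ is a scalar multiple of v₁, the two vectors are linearly dependent.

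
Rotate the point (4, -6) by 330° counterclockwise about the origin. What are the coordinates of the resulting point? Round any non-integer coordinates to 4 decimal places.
(0.4641, -7.1962)

Rotation matrix R(θ) = [[cos θ, -sin θ], [sin θ, cos θ]]; for θ = 330°:
R = [[√3/2, 1/2], [-1/2, √3/2]]
Result: R × [4, -6]ᵀ = [√3/2·4 + (1/2)·-6, -1/2·4 + (√3/2)·-6]ᵀ = (0.4641, -7.1962)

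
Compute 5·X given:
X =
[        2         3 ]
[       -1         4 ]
5X =
[       10        15 ]
[       -5        20 ]

Scalar multiplication is elementwise: (5X)[i][j] = 5 * X[i][j].
  (5X)[0][0] = 5 * (2) = 10
  (5X)[0][1] = 5 * (3) = 15
  (5X)[1][0] = 5 * (-1) = -5
  (5X)[1][1] = 5 * (4) = 20
5X =
[       10        15 ]
[       -5        20 ]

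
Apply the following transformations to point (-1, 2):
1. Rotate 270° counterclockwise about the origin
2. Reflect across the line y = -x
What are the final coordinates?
(-1, -2)

Step 1: Rotate 270° → (2, 1)
Step 2: Reflect across the line y = -x → (-1, -2)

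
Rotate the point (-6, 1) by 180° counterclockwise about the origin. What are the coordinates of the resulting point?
(6, -1)

Rotation matrix R(θ) = [[cos θ, -sin θ], [sin θ, cos θ]]; for θ = 180°:
R = [[-1, 0], [0, -1]]
Result: R × [-6, 1]ᵀ = [-1·-6 + (0)·1, 0·-6 + (-1)·1]ᵀ = (6, -1)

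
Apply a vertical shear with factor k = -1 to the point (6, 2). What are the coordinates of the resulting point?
(6, -4)

Shear matrix for vertical shear with factor k = -1:
[[1, 0], [-1, 1]]
Result: (6, 2) → (6, -4)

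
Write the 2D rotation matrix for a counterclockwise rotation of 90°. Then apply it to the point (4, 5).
R = [[0, -1], [1, 0]]; R·(4, 5) = (-5, 4)

Rotation matrix formula: R(θ) = [[cos θ, -sin θ], [sin θ, cos θ]]
For θ = 90°:
cos(90°) = 0
sin(90°) = 1
R = [[0, -1], [1, 0]]
Apply to (4, 5): [0·4 + (-1)·5, 1·4 + 0·5] = (-5, 4)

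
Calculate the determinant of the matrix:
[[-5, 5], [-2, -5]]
35

For a 2×2 matrix [[a, b], [c, d]], det = ad - bc
det = (-5)(-5) - (5)(-2) = 25 - -10 = 35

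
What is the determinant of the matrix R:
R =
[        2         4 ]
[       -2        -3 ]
det(R) = 2

For a 2×2 matrix [[a, b], [c, d]], det = a*d - b*c.
det(R) = (2)*(-3) - (4)*(-2) = -6 + 8 = 2.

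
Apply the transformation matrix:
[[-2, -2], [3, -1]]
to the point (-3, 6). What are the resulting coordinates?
(-6, -15)

Matrix multiplication:
[[-2, -2], [3, -1]] × [-3, 6]ᵀ
= [-2×-3 + -2×6, 3×-3 + -1×6]ᵀ
= [-6.0000, -15.0000]ᵀ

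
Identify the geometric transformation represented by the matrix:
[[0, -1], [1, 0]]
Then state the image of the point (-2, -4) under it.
rotation by 90° counterclockwise; image of (-2, -4) is (4, -2)

This matches the form [[cos θ, -sin θ], [sin θ, cos θ]] of a rotation matrix; reading off cos θ and sin θ gives the angle.
The matrix [[0, -1], [1, 0]] represents: rotation by 90° counterclockwise.
Applying it to (-2, -4): [0·-2 + -1·-4, 1·-2 + 0·-4] = (4, -2).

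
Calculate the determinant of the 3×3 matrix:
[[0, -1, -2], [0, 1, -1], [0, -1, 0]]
0

Expansion along first row:
det = 0·det([[1,-1],[-1,0]]) - -1·det([[0,-1],[0,0]]) + -2·det([[0,1],[0,-1]])
    = 0·(1·0 - -1·-1) - -1·(0·0 - -1·0) + -2·(0·-1 - 1·0)
    = 0·-1 - -1·0 + -2·0
    = 0 + 0 + 0 = 0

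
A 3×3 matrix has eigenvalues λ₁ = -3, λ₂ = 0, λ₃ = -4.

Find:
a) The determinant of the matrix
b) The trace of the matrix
det = 0, trace = -7

Two standard eigenvalue identities:
- det(A) equals the product of the eigenvalues (counted with multiplicity).
- trace(A) equals the sum of the eigenvalues.
det(A) = (-3)*(0)*(-4) = 0.
trace(A) = -3 + 0 - 4 = -7.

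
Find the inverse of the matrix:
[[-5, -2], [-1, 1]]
[[-1/7, -2/7], [-1/7, 5/7]]

For [[a,b],[c,d]], inverse = (1/det)·[[d,-b],[-c,a]]
det = -5·1 - -2·-1 = -7
Inverse = (1/-7)·[[1, 2], [1, -5]]
        = [[-1/7, -2/7], [-1/7, 5/7]]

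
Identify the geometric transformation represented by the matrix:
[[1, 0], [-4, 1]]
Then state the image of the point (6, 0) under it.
vertical shear with factor -4; image of (6, 0) is (6, -24)

The matrix [[1, 0], [k, 1]] sends (x, y) to (x, -4x + y), leaving the x-coordinate fixed: a vertical shear.
The matrix [[1, 0], [-4, 1]] represents: vertical shear with factor -4.
Applying it to (6, 0): [1·6 + 0·0, -4·6 + 1·0] = (6, -24).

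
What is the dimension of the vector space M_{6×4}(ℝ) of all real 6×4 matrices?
Dimension = 24

A real 6×4 matrix is determined by its 6·4 = 24 independent entries.
A standard basis is {E_ij : 1 ≤ i ≤ 6, 1 ≤ j ≤ 4}, where E_ij has a 1 in position (i, j) and 0 elsewhere — there are 24 such matrices, and they are linearly independent and span M_{6×4}(ℝ).
Therefore dim(M_{6×4}(ℝ)) = 24.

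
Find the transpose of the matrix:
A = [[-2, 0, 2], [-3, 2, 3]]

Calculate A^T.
[[-2, -3], [0, 2], [2, 3]]

The transpose sends entry (i,j) to (j,i); rows become columns.
Row 0 of A: [-2, 0, 2] -> column 0 of A^T.
Row 1 of A: [-3, 2, 3] -> column 1 of A^T.
A^T = [[-2, -3], [0, 2], [2, 3]]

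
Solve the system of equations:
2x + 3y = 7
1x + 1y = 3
x = 2, y = 1

Use elimination (row reduction):
Equation 1: 2x + 3y = 7.
Equation 2: 1x + 1y = 3.
Multiply Eq1 by 1 and Eq2 by 2: 2x + 3y = 7;  2x + 2y = 6.
Subtract: (-1)y = -1, so y = 1.
Back-substitute into Eq1: 2x + 3*(1) = 7, so x = 2.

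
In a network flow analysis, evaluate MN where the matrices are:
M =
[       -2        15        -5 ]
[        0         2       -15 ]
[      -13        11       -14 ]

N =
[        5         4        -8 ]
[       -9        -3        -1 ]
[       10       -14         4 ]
MN =
[     -195        17       -19 ]
[     -168       204       -62 ]
[     -304       111        37 ]

Matrix multiplication: (MN)[i][j] = sum over k of M[i][k] * N[k][j].
  (MN)[0][0] = (-2)*(5) + (15)*(-9) + (-5)*(10) = -195
  (MN)[0][1] = (-2)*(4) + (15)*(-3) + (-5)*(-14) = 17
  (MN)[0][2] = (-2)*(-8) + (15)*(-1) + (-5)*(4) = -19
  (MN)[1][0] = (0)*(5) + (2)*(-9) + (-15)*(10) = -168
  (MN)[1][1] = (0)*(4) + (2)*(-3) + (-15)*(-14) = 204
  (MN)[1][2] = (0)*(-8) + (2)*(-1) + (-15)*(4) = -62
  (MN)[2][0] = (-13)*(5) + (11)*(-9) + (-14)*(10) = -304
  (MN)[2][1] = (-13)*(4) + (11)*(-3) + (-14)*(-14) = 111
  (MN)[2][2] = (-13)*(-8) + (11)*(-1) + (-14)*(4) = 37
MN =
[     -195        17       -19 ]
[     -168       204       -62 ]
[     -304       111        37 ]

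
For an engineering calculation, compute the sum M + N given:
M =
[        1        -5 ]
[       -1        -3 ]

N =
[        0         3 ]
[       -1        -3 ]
M + N =
[        1        -2 ]
[       -2        -6 ]

Matrix addition is elementwise: (M+N)[i][j] = M[i][j] + N[i][j].
  (M+N)[0][0] = (1) + (0) = 1
  (M+N)[0][1] = (-5) + (3) = -2
  (M+N)[1][0] = (-1) + (-1) = -2
  (M+N)[1][1] = (-3) + (-3) = -6
M + N =
[        1        -2 ]
[       -2        -6 ]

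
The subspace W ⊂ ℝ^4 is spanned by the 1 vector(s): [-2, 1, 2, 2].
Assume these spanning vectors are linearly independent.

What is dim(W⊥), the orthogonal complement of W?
dim(W⊥) = 3

For any subspace W of ℝ^n, dim(W) + dim(W⊥) = n (the whole-space dimension).
Here the given 1 vectors are linearly independent, so dim(W) = 1.
Thus dim(W⊥) = n - dim(W) = 4 - 1 = 3.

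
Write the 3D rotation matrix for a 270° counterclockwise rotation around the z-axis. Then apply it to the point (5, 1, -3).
R = [[0, 1, 0], [-1, 0, 0], [0, 0, 1]]; R·(5, 1, -3) = (1, -5, -3)

Rotation matrix for 270° around z-axis:
cos(270°) = 0, sin(270°) = -1
R = [[0, 1, 0], [-1, 0, 0], [0, 0, 1]]
Apply to (5, 1, -3): R·[5, 1, -3]ᵀ = (1, -5, -3)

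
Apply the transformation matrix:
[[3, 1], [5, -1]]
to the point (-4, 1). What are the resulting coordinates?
(-11, -21)

Matrix multiplication:
[[3, 1], [5, -1]] × [-4, 1]ᵀ
= [3×-4 + 1×1, 5×-4 + -1×1]ᵀ
= [-11.0000, -21.0000]ᵀ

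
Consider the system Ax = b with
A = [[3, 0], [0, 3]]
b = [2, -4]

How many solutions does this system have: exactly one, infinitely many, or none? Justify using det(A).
Exactly one solution

Compute det(A) = (3)*(3) - (0)*(0) = 9.
Because det(A) ≠ 0, A is invertible and Ax = b has a unique solution for every b (here x = A⁻¹ b).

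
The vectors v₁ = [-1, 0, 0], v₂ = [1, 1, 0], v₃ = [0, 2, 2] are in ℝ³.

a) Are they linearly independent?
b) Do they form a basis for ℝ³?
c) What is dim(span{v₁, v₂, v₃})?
Yes independent, yes basis, dim = 3

Stack v₁, v₂, v₃ as rows of a 3×3 matrix.
[[-1, 0, 0]; [1, 1, 0]; [0, 2, 2]] is already lower triangular with nonzero diagonal entries (-1, 1, 2), so its determinant is the product of the diagonal entries, det = (-1)·(1)·(2) = -2 ≠ 0, and the rows are linearly independent.
Three linearly independent vectors in ℝ³ form a basis for ℝ³, so dim(span{v₁,v₂,v₃}) = 3.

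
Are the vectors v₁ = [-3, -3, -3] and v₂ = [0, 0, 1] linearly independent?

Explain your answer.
Yes, linearly independent

Two vectors are linearly dependent iff one is a scalar multiple of the other.
No single scalar k satisfies v₂ = k·v₁ (the ratios of corresponding entries disagree), so v₁ and v₂ are linearly independent.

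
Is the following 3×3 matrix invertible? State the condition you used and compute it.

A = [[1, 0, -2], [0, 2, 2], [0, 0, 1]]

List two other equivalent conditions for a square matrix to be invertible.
Yes, invertible; det(A) = 2 ≠ 0. Equivalent conditions: rank(A) = 3; Ax = 0 has only the trivial solution; 0 is not an eigenvalue; the columns of A are linearly independent.

To check invertibility, compute det(A).
The given matrix is triangular, so det(A) equals the product of its diagonal entries = 2 ≠ 0.
Since det(A) ≠ 0, A is invertible.
Equivalent conditions for a square matrix A to be invertible:
- rank(A) = 3 (full rank).
- The homogeneous system Ax = 0 has only the trivial solution x = 0.
- 0 is not an eigenvalue of A.
- The columns (equivalently rows) of A are linearly independent.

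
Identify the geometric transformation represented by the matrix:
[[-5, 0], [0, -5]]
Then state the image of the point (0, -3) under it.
uniform scaling by factor -5; image of (0, -3) is (0, 15)

This is a diagonal matrix with equal entries -5, so it scales both axes by the same factor -5.
The matrix [[-5, 0], [0, -5]] represents: uniform scaling by factor -5.
Applying it to (0, -3): [-5·0 + 0·-3, 0·0 + -5·-3] = (0, 15).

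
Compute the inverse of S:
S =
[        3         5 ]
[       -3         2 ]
det(S) = 21
S⁻¹ =
[     2/21     -5/21 ]
[      1/7       1/7 ]

For a 2×2 matrix S = [[a, b], [c, d]] with det(S) ≠ 0, S⁻¹ = (1/det(S)) * [[d, -b], [-c, a]].
det(S) = (3)*(2) - (5)*(-3) = 6 + 15 = 21.
S⁻¹ = (1/21) * [[2, -5], [3, 3]].
Dividing each entry by 21 and reducing:
S⁻¹ =
[     2/21     -5/21 ]
[      1/7       1/7 ]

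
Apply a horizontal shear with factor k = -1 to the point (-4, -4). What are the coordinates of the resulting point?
(0, -4)

Shear matrix for horizontal shear with factor k = -1:
[[1, -1], [0, 1]]
Result: (-4, -4) → (0, -4)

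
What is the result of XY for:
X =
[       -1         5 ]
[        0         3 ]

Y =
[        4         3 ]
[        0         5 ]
XY =
[       -4        22 ]
[        0        15 ]

Matrix multiplication: (XY)[i][j] = sum over k of X[i][k] * Y[k][j].
  (XY)[0][0] = (-1)*(4) + (5)*(0) = -4
  (XY)[0][1] = (-1)*(3) + (5)*(5) = 22
  (XY)[1][0] = (0)*(4) + (3)*(0) = 0
  (XY)[1][1] = (0)*(3) + (3)*(5) = 15
XY =
[       -4        22 ]
[        0        15 ]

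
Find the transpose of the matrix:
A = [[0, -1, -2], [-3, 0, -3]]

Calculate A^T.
[[0, -3], [-1, 0], [-2, -3]]

The transpose sends entry (i,j) to (j,i); rows become columns.
Row 0 of A: [0, -1, -2] -> column 0 of A^T.
Row 1 of A: [-3, 0, -3] -> column 1 of A^T.
A^T = [[0, -3], [-1, 0], [-2, -3]]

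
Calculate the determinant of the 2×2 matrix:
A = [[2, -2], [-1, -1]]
-4

For A = [[a, b], [c, d]], det(A) = a*d - b*c.
det(A) = (2)*(-1) - (-2)*(-1) = -2 - 2 = -4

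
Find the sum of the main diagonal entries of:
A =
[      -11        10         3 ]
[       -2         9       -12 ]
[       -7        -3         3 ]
tr(A) = -11 + 9 + 3 = 1

The trace of a square matrix is the sum of its diagonal entries.
Diagonal entries of A: A[0][0] = -11, A[1][1] = 9, A[2][2] = 3.
tr(A) = -11 + 9 + 3 = 1.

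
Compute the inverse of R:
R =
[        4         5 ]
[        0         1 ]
det(R) = 4
R⁻¹ =
[      1/4      -5/4 ]
[        0         1 ]

For a 2×2 matrix R = [[a, b], [c, d]] with det(R) ≠ 0, R⁻¹ = (1/det(R)) * [[d, -b], [-c, a]].
det(R) = (4)*(1) - (5)*(0) = 4 - 0 = 4.
R⁻¹ = (1/4) * [[1, -5], [0, 4]].
Dividing each entry by 4 and reducing:
R⁻¹ =
[      1/4      -5/4 ]
[        0         1 ]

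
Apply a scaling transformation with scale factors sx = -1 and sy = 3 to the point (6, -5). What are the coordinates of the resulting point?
(-6, -15)

Scaling matrix:
[[-1, 0], [0, 3]]
Result: (6 × -1, -5 × 3) = (-6, -15)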